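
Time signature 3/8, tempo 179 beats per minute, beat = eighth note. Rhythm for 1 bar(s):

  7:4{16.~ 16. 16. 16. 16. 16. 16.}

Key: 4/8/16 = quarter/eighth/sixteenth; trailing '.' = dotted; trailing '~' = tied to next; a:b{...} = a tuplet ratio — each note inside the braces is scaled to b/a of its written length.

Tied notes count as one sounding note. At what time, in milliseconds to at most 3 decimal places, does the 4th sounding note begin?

1. 0.0ms @ 0 + 287.31ms (6/7)
2. 287.31ms @ 6/7 + 143.655ms (3/7)
3. 430.966ms @ 9/7 + 143.655ms (3/7)
4. 574.621ms @ 12/7 + 143.655ms (3/7)
5. 718.276ms @ 15/7 + 143.655ms (3/7)
6. 861.931ms @ 18/7 + 143.655ms (3/7)

note 4 onset = 12/7b = 574.621ms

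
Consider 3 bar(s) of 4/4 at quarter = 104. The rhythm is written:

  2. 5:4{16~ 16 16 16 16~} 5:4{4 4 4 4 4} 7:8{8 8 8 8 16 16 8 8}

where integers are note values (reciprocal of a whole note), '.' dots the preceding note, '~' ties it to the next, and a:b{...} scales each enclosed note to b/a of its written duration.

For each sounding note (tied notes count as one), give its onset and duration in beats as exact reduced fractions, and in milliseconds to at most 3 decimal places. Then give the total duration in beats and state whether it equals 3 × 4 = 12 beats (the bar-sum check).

1) 0.0ms=0b +1730.769ms=3b
2) 1730.769ms=3b +230.769ms=2/5b
3) 1961.538ms=17/5b +115.385ms=1/5b
4) 2076.923ms=18/5b +115.385ms=1/5b
5) 2192.308ms=19/5b +576.923ms=1b
6) 2769.231ms=24/5b +461.538ms=4/5b
7) 3230.769ms=28/5b +461.538ms=4/5b
8) 3692.308ms=32/5b +461.538ms=4/5b
9) 4153.846ms=36/5b +461.538ms=4/5b
10) 4615.385ms=8b +329.67ms=4/7b
11) 4945.055ms=60/7b +329.67ms=4/7b
12) 5274.725ms=64/7b +329.67ms=4/7b
13) 5604.396ms=68/7b +329.67ms=4/7b
14) 5934.066ms=72/7b +164.835ms=2/7b
15) 6098.901ms=74/7b +164.835ms=2/7b
16) 6263.736ms=76/7b +329.67ms=4/7b
17) 6593.407ms=80/7b +329.67ms=4/7b
Σ=12b of 12 (104bpm 4/4) — PASS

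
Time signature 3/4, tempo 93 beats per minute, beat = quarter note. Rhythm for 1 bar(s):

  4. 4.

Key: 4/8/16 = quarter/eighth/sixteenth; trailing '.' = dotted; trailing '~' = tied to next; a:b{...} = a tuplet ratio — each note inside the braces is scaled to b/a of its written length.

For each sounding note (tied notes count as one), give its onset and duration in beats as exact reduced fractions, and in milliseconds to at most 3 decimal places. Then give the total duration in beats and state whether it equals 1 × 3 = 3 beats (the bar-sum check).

1) 0.0ms=0b +967.742ms=3/2b
2) 967.742ms=3/2b +967.742ms=3/2b
Σ=3b of 3 (93bpm 3/4) — PASS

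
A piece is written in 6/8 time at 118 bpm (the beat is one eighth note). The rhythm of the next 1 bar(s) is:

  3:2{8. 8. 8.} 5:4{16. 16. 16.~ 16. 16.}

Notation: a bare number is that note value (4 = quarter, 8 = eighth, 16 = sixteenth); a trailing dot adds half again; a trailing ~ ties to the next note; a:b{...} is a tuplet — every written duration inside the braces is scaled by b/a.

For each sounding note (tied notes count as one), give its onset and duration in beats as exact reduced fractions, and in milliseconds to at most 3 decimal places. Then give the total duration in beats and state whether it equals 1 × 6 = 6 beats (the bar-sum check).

1) 0.0ms=0b +508.475ms=1b
2) 508.475ms=1b +508.475ms=1b
3) 1016.949ms=2b +508.475ms=1b
4) 1525.424ms=3b +305.085ms=3/5b
5) 1830.508ms=18/5b +305.085ms=3/5b
6) 2135.593ms=21/5b +610.169ms=6/5b
7) 2745.763ms=27/5b +305.085ms=3/5b
Σ=6b of 6 (118bpm 6/8) — PASS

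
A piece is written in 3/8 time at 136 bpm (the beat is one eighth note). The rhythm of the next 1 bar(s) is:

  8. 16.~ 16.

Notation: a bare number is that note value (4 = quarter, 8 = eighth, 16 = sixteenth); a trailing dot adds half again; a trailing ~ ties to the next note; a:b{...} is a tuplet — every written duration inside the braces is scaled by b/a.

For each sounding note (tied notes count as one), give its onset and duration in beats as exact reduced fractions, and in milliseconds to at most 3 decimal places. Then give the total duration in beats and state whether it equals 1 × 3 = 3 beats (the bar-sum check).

1) 0.0ms=0b +661.765ms=3/2b
2) 661.765ms=3/2b +661.765ms=3/2b
Σ=3b of 3 (136bpm 3/8) — PASS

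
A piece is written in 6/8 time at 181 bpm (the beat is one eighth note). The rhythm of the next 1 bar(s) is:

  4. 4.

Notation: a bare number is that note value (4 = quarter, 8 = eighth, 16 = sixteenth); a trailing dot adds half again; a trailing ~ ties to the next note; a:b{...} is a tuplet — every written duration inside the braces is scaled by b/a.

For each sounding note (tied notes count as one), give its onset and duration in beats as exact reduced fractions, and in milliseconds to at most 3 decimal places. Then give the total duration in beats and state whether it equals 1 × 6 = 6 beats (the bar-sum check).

1) 0.0ms=0b +994.475ms=3b
2) 994.475ms=3b +994.475ms=3b
Σ=6b of 6 (181bpm 6/8) — PASS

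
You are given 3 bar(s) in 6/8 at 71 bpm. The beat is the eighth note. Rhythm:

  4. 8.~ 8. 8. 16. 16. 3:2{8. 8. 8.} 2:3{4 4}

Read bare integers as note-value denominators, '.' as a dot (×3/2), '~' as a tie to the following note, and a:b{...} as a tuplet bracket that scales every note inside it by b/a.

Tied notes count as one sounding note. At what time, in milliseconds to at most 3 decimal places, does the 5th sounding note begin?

1. 0.0ms @ 0 + 2535.211ms (3)
2. 2535.211ms @ 3 + 2535.211ms (3)
3. 5070.423ms @ 6 + 1267.606ms (3/2)
4. 6338.028ms @ 15/2 + 633.803ms (3/4)
5. 6971.831ms @ 33/4 + 633.803ms (3/4)
6. 7605.634ms @ 9 + 845.07ms (1)
7. 8450.704ms @ 10 + 845.07ms (1)
8. 9295.775ms @ 11 + 845.07ms (1)
9. 10140.845ms @ 12 + 2535.211ms (3)
10. 12676.056ms @ 15 + 2535.211ms (3)

note 5 onset = 33/4b = 6971.831ms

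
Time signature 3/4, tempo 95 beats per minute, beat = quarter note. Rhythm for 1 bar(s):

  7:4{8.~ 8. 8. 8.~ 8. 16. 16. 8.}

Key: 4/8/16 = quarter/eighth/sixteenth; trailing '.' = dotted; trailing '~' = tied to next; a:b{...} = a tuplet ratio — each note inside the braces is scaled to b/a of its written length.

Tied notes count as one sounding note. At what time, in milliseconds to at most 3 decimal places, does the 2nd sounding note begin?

1. 0.0ms @ 0 + 541.353ms (6/7)
2. 541.353ms @ 6/7 + 270.677ms (3/7)
3. 812.03ms @ 9/7 + 541.353ms (6/7)
4. 1353.383ms @ 15/7 + 135.338ms (3/14)
5. 1488.722ms @ 33/14 + 135.338ms (3/14)
6. 1624.06ms @ 18/7 + 270.677ms (3/7)

note 2 onset = 6/7b = 541.353ms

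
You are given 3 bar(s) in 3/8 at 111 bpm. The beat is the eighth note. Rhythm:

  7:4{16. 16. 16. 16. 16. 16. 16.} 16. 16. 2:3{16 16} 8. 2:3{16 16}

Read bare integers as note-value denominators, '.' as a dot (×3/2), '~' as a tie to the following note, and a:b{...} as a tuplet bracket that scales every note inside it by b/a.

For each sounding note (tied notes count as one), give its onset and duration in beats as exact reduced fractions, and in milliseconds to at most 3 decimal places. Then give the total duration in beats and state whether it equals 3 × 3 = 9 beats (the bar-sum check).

1) 0.0ms=0b +231.66ms=3/7b
2) 231.66ms=3/7b +231.66ms=3/7b
3) 463.32ms=6/7b +231.66ms=3/7b
4) 694.981ms=9/7b +231.66ms=3/7b
5) 926.641ms=12/7b +231.66ms=3/7b
6) 1158.301ms=15/7b +231.66ms=3/7b
7) 1389.961ms=18/7b +231.66ms=3/7b
8) 1621.622ms=3b +405.405ms=3/4b
9) 2027.027ms=15/4b +405.405ms=3/4b
10) 2432.432ms=9/2b +405.405ms=3/4b
11) 2837.838ms=21/4b +405.405ms=3/4b
12) 3243.243ms=6b +810.811ms=3/2b
13) 4054.054ms=15/2b +405.405ms=3/4b
14) 4459.459ms=33/4b +405.405ms=3/4b
Σ=9b of 9 (111bpm 3/8) — PASS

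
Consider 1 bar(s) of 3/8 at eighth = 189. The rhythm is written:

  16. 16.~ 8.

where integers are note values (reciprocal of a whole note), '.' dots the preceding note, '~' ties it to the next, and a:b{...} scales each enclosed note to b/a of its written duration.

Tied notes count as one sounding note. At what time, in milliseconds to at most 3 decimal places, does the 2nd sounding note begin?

note 2 onset = 3/4b = 238.095ms

1. 0.0ms @ 0 + 238.095ms (3/4)
2. 238.095ms @ 3/4 + 714.286ms (9/4)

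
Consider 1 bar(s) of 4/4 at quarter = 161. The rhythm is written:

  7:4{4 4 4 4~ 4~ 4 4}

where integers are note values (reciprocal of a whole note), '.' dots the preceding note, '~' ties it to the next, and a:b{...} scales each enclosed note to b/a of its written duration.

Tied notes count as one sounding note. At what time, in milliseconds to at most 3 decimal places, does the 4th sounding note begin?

note 4 onset = 12/7b = 638.864ms

1. 0.0ms @ 0 + 212.955ms (4/7)
2. 212.955ms @ 4/7 + 212.955ms (4/7)
3. 425.909ms @ 8/7 + 212.955ms (4/7)
4. 638.864ms @ 12/7 + 638.864ms (12/7)
5. 1277.728ms @ 24/7 + 212.955ms (4/7)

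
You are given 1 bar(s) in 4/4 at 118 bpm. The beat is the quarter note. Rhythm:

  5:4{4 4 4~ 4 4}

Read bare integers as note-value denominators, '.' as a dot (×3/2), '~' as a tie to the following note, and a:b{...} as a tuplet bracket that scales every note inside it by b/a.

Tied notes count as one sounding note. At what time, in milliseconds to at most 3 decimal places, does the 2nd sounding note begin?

note 2 onset = 4/5b = 406.78ms

1. 0.0ms @ 0 + 406.78ms (4/5)
2. 406.78ms @ 4/5 + 406.78ms (4/5)
3. 813.559ms @ 8/5 + 813.559ms (8/5)
4. 1627.119ms @ 16/5 + 406.78ms (4/5)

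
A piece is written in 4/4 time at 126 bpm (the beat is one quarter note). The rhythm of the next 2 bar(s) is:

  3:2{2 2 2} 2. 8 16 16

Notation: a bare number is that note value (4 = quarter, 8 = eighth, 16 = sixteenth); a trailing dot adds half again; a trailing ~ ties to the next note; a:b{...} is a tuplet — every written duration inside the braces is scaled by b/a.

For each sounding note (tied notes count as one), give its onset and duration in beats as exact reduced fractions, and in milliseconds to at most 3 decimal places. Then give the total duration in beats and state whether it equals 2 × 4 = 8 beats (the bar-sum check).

1) 0.0ms=0b +634.921ms=4/3b
2) 634.921ms=4/3b +634.921ms=4/3b
3) 1269.841ms=8/3b +634.921ms=4/3b
4) 1904.762ms=4b +1428.571ms=3b
5) 3333.333ms=7b +238.095ms=1/2b
6) 3571.429ms=15/2b +119.048ms=1/4b
7) 3690.476ms=31/4b +119.048ms=1/4b
Σ=8b of 8 (126bpm 4/4) — PASS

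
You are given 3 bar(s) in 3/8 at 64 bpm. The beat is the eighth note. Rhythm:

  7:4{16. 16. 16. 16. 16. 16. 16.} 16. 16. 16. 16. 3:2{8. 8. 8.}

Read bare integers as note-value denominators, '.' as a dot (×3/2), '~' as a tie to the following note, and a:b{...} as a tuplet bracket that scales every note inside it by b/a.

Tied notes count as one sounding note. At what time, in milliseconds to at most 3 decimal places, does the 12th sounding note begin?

1. 0.0ms @ 0 + 401.786ms (3/7)
2. 401.786ms @ 3/7 + 401.786ms (3/7)
3. 803.571ms @ 6/7 + 401.786ms (3/7)
4. 1205.357ms @ 9/7 + 401.786ms (3/7)
5. 1607.143ms @ 12/7 + 401.786ms (3/7)
6. 2008.929ms @ 15/7 + 401.786ms (3/7)
7. 2410.714ms @ 18/7 + 401.786ms (3/7)
8. 2812.5ms @ 3 + 703.125ms (3/4)
9. 3515.625ms @ 15/4 + 703.125ms (3/4)
10. 4218.75ms @ 9/2 + 703.125ms (3/4)
11. 4921.875ms @ 21/4 + 703.125ms (3/4)
12. 5625.0ms @ 6 + 937.5ms (1)
13. 6562.5ms @ 7 + 937.5ms (1)
14. 7500.0ms @ 8 + 937.5ms (1)

note 12 onset = 6b = 5625.0ms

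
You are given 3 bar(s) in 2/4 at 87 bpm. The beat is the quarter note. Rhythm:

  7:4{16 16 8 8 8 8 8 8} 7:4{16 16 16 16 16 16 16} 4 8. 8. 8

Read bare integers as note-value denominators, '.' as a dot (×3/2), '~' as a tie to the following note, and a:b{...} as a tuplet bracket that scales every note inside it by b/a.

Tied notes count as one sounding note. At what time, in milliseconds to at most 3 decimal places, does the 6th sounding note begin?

1. 0.0ms @ 0 + 98.522ms (1/7)
2. 98.522ms @ 1/7 + 98.522ms (1/7)
3. 197.044ms @ 2/7 + 197.044ms (2/7)
4. 394.089ms @ 4/7 + 197.044ms (2/7)
5. 591.133ms @ 6/7 + 197.044ms (2/7)
6. 788.177ms @ 8/7 + 197.044ms (2/7)
7. 985.222ms @ 10/7 + 197.044ms (2/7)
8. 1182.266ms @ 12/7 + 197.044ms (2/7)
9. 1379.31ms @ 2 + 98.522ms (1/7)
10. 1477.833ms @ 15/7 + 98.522ms (1/7)
11. 1576.355ms @ 16/7 + 98.522ms (1/7)
12. 1674.877ms @ 17/7 + 98.522ms (1/7)
13. 1773.399ms @ 18/7 + 98.522ms (1/7)
14. 1871.921ms @ 19/7 + 98.522ms (1/7)
15. 1970.443ms @ 20/7 + 98.522ms (1/7)
16. 2068.966ms @ 3 + 689.655ms (1)
17. 2758.621ms @ 4 + 517.241ms (3/4)
18. 3275.862ms @ 19/4 + 517.241ms (3/4)
19. 3793.103ms @ 11/2 + 344.828ms (1/2)

note 6 onset = 8/7b = 788.177ms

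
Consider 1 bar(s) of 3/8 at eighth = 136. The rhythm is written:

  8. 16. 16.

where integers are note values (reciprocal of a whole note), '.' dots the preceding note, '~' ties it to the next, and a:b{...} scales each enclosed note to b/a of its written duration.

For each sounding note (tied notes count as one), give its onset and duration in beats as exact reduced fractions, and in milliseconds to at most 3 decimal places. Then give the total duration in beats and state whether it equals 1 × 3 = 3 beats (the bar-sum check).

1) 0.0ms=0b +661.765ms=3/2b
2) 661.765ms=3/2b +330.882ms=3/4b
3) 992.647ms=9/4b +330.882ms=3/4b
Σ=3b of 3 (136bpm 3/8) — PASS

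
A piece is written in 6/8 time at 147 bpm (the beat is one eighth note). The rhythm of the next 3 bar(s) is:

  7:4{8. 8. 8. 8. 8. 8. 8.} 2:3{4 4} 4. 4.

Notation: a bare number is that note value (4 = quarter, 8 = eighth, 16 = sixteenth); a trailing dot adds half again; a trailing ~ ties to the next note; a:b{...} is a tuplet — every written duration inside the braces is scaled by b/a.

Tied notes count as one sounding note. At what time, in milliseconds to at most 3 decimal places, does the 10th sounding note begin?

note 10 onset = 12b = 4897.959ms

1. 0.0ms @ 0 + 349.854ms (6/7)
2. 349.854ms @ 6/7 + 349.854ms (6/7)
3. 699.708ms @ 12/7 + 349.854ms (6/7)
4. 1049.563ms @ 18/7 + 349.854ms (6/7)
5. 1399.417ms @ 24/7 + 349.854ms (6/7)
6. 1749.271ms @ 30/7 + 349.854ms (6/7)
7. 2099.125ms @ 36/7 + 349.854ms (6/7)
8. 2448.98ms @ 6 + 1224.49ms (3)
9. 3673.469ms @ 9 + 1224.49ms (3)
10. 4897.959ms @ 12 + 1224.49ms (3)
11. 6122.449ms @ 15 + 1224.49ms (3)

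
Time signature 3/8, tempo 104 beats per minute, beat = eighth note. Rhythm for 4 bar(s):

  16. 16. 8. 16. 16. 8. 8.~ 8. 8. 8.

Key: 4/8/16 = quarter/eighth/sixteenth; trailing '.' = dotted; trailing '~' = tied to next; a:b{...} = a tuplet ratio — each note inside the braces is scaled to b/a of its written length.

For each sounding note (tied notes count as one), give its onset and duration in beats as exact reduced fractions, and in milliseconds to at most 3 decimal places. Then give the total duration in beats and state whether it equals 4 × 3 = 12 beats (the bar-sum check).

1) 0.0ms=0b +432.692ms=3/4b
2) 432.692ms=3/4b +432.692ms=3/4b
3) 865.385ms=3/2b +865.385ms=3/2b
4) 1730.769ms=3b +432.692ms=3/4b
5) 2163.462ms=15/4b +432.692ms=3/4b
6) 2596.154ms=9/2b +865.385ms=3/2b
7) 3461.538ms=6b +1730.769ms=3b
8) 5192.308ms=9b +865.385ms=3/2b
9) 6057.692ms=21/2b +865.385ms=3/2b
Σ=12b of 12 (104bpm 3/8) — PASS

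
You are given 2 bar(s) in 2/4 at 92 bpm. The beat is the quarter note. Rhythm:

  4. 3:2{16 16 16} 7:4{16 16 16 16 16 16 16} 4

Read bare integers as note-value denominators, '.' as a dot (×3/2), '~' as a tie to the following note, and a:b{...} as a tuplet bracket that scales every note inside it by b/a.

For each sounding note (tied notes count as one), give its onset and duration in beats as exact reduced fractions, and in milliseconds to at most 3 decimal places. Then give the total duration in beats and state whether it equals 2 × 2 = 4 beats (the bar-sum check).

1) 0.0ms=0b +978.261ms=3/2b
2) 978.261ms=3/2b +108.696ms=1/6b
3) 1086.957ms=5/3b +108.696ms=1/6b
4) 1195.652ms=11/6b +108.696ms=1/6b
5) 1304.348ms=2b +93.168ms=1/7b
6) 1397.516ms=15/7b +93.168ms=1/7b
7) 1490.683ms=16/7b +93.168ms=1/7b
8) 1583.851ms=17/7b +93.168ms=1/7b
9) 1677.019ms=18/7b +93.168ms=1/7b
10) 1770.186ms=19/7b +93.168ms=1/7b
11) 1863.354ms=20/7b +93.168ms=1/7b
12) 1956.522ms=3b +652.174ms=1b
Σ=4b of 4 (92bpm 2/4) — PASS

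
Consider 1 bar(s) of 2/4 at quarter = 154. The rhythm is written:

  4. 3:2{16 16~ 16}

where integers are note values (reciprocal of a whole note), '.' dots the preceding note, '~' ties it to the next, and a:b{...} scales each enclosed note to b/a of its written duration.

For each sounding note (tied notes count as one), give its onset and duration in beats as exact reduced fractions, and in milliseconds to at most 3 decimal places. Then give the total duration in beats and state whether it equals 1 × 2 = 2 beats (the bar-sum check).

1) 0.0ms=0b +584.416ms=3/2b
2) 584.416ms=3/2b +64.935ms=1/6b
3) 649.351ms=5/3b +129.87ms=1/3b
Σ=2b of 2 (154bpm 2/4) — PASS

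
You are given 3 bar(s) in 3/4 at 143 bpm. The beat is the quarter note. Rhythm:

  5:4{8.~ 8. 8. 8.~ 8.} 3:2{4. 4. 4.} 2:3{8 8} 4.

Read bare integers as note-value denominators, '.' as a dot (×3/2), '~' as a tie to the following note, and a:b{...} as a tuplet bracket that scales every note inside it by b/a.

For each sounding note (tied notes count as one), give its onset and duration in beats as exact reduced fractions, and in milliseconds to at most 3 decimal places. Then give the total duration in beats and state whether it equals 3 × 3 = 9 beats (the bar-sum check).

1) 0.0ms=0b +503.497ms=6/5b
2) 503.497ms=6/5b +251.748ms=3/5b
3) 755.245ms=9/5b +503.497ms=6/5b
4) 1258.741ms=3b +419.58ms=1b
5) 1678.322ms=4b +419.58ms=1b
6) 2097.902ms=5b +419.58ms=1b
7) 2517.483ms=6b +314.685ms=3/4b
8) 2832.168ms=27/4b +314.685ms=3/4b
9) 3146.853ms=15/2b +629.371ms=3/2b
Σ=9b of 9 (143bpm 3/4) — PASS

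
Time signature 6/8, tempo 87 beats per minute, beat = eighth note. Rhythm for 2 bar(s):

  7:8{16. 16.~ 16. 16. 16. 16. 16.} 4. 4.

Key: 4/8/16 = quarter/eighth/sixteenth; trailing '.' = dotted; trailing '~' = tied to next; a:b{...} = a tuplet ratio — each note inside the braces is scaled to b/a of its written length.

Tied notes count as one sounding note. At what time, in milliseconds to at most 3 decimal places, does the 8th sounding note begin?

note 8 onset = 9b = 6206.897ms

1. 0.0ms @ 0 + 591.133ms (6/7)
2. 591.133ms @ 6/7 + 1182.266ms (12/7)
3. 1773.399ms @ 18/7 + 591.133ms (6/7)
4. 2364.532ms @ 24/7 + 591.133ms (6/7)
5. 2955.665ms @ 30/7 + 591.133ms (6/7)
6. 3546.798ms @ 36/7 + 591.133ms (6/7)
7. 4137.931ms @ 6 + 2068.966ms (3)
8. 6206.897ms @ 9 + 2068.966ms (3)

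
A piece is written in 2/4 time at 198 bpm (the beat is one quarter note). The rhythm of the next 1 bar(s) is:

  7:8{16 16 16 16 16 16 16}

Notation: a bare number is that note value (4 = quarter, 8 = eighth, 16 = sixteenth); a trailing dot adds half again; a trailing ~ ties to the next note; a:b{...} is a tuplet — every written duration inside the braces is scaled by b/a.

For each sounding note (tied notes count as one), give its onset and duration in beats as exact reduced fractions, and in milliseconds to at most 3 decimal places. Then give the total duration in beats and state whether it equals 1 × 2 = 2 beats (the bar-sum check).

1) 0.0ms=0b +86.58ms=2/7b
2) 86.58ms=2/7b +86.58ms=2/7b
3) 173.16ms=4/7b +86.58ms=2/7b
4) 259.74ms=6/7b +86.58ms=2/7b
5) 346.32ms=8/7b +86.58ms=2/7b
6) 432.9ms=10/7b +86.58ms=2/7b
7) 519.481ms=12/7b +86.58ms=2/7b
Σ=2b of 2 (198bpm 2/4) — PASS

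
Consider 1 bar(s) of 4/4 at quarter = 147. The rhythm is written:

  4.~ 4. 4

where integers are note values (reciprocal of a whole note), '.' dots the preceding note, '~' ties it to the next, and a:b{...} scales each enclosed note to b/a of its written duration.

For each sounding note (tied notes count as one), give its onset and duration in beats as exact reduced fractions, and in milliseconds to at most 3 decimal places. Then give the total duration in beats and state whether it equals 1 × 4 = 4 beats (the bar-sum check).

1) 0.0ms=0b +1224.49ms=3b
2) 1224.49ms=3b +408.163ms=1b
Σ=4b of 4 (147bpm 4/4) — PASS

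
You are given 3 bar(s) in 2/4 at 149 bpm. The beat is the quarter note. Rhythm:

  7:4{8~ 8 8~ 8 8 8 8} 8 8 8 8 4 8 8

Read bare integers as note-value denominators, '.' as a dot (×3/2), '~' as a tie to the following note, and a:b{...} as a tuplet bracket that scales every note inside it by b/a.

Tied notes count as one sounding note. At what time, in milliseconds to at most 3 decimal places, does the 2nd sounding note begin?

1. 0.0ms @ 0 + 230.105ms (4/7)
2. 230.105ms @ 4/7 + 230.105ms (4/7)
3. 460.211ms @ 8/7 + 115.053ms (2/7)
4. 575.264ms @ 10/7 + 115.053ms (2/7)
5. 690.316ms @ 12/7 + 115.053ms (2/7)
6. 805.369ms @ 2 + 201.342ms (1/2)
7. 1006.711ms @ 5/2 + 201.342ms (1/2)
8. 1208.054ms @ 3 + 201.342ms (1/2)
9. 1409.396ms @ 7/2 + 201.342ms (1/2)
10. 1610.738ms @ 4 + 402.685ms (1)
11. 2013.423ms @ 5 + 201.342ms (1/2)
12. 2214.765ms @ 11/2 + 201.342ms (1/2)

note 2 onset = 4/7b = 230.105ms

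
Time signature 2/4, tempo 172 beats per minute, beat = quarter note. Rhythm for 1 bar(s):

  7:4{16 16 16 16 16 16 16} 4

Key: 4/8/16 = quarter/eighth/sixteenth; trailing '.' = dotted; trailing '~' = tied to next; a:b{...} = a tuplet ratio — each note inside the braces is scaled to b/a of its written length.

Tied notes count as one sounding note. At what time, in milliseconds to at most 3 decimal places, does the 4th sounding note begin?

note 4 onset = 3/7b = 149.502ms

1. 0.0ms @ 0 + 49.834ms (1/7)
2. 49.834ms @ 1/7 + 49.834ms (1/7)
3. 99.668ms @ 2/7 + 49.834ms (1/7)
4. 149.502ms @ 3/7 + 49.834ms (1/7)
5. 199.336ms @ 4/7 + 49.834ms (1/7)
6. 249.169ms @ 5/7 + 49.834ms (1/7)
7. 299.003ms @ 6/7 + 49.834ms (1/7)
8. 348.837ms @ 1 + 348.837ms (1)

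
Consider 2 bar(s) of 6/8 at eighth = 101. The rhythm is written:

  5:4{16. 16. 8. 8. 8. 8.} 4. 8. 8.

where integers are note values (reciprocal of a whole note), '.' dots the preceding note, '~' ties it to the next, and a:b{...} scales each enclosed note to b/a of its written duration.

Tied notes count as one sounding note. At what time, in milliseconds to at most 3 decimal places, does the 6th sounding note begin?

note 6 onset = 24/5b = 2851.485ms

1. 0.0ms @ 0 + 356.436ms (3/5)
2. 356.436ms @ 3/5 + 356.436ms (3/5)
3. 712.871ms @ 6/5 + 712.871ms (6/5)
4. 1425.743ms @ 12/5 + 712.871ms (6/5)
5. 2138.614ms @ 18/5 + 712.871ms (6/5)
6. 2851.485ms @ 24/5 + 712.871ms (6/5)
7. 3564.356ms @ 6 + 1782.178ms (3)
8. 5346.535ms @ 9 + 891.089ms (3/2)
9. 6237.624ms @ 21/2 + 891.089ms (3/2)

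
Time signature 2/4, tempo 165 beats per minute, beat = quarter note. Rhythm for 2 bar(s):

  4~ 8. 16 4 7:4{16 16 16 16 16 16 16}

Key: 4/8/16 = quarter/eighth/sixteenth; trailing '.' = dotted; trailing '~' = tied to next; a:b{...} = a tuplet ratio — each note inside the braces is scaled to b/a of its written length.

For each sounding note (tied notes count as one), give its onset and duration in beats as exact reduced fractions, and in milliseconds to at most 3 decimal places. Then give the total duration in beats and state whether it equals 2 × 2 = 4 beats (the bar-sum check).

1) 0.0ms=0b +636.364ms=7/4b
2) 636.364ms=7/4b +90.909ms=1/4b
3) 727.273ms=2b +363.636ms=1b
4) 1090.909ms=3b +51.948ms=1/7b
5) 1142.857ms=22/7b +51.948ms=1/7b
6) 1194.805ms=23/7b +51.948ms=1/7b
7) 1246.753ms=24/7b +51.948ms=1/7b
8) 1298.701ms=25/7b +51.948ms=1/7b
9) 1350.649ms=26/7b +51.948ms=1/7b
10) 1402.597ms=27/7b +51.948ms=1/7b
Σ=4b of 4 (165bpm 2/4) — PASS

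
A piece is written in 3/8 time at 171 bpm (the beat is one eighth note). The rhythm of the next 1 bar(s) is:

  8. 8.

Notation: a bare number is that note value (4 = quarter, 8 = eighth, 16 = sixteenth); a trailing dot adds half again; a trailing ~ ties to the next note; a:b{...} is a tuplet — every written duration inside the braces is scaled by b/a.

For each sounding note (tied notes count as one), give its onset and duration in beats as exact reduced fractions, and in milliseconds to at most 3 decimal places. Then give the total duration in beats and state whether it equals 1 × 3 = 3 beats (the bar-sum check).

1) 0.0ms=0b +526.316ms=3/2b
2) 526.316ms=3/2b +526.316ms=3/2b
Σ=3b of 3 (171bpm 3/8) — PASS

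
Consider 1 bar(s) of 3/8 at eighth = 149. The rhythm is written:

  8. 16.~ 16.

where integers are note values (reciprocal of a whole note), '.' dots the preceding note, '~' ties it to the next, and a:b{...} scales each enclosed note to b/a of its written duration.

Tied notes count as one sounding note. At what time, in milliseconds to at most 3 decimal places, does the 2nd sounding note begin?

note 2 onset = 3/2b = 604.027ms

1. 0.0ms @ 0 + 604.027ms (3/2)
2. 604.027ms @ 3/2 + 604.027ms (3/2)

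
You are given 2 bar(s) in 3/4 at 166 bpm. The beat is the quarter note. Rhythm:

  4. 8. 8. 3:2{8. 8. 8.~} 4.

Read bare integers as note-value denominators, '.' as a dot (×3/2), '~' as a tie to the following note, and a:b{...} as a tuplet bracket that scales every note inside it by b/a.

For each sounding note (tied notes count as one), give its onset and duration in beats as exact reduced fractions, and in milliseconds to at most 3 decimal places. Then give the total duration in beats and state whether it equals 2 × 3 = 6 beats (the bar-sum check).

1) 0.0ms=0b +542.169ms=3/2b
2) 542.169ms=3/2b +271.084ms=3/4b
3) 813.253ms=9/4b +271.084ms=3/4b
4) 1084.337ms=3b +180.723ms=1/2b
5) 1265.06ms=7/2b +180.723ms=1/2b
6) 1445.783ms=4b +722.892ms=2b
Σ=6b of 6 (166bpm 3/4) — PASS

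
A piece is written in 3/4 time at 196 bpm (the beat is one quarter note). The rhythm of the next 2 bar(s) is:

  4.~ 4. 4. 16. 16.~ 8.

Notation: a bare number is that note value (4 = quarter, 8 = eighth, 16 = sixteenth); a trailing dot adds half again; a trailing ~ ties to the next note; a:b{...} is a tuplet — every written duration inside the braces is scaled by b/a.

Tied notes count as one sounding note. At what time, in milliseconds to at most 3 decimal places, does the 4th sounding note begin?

note 4 onset = 39/8b = 1492.347ms

1. 0.0ms @ 0 + 918.367ms (3)
2. 918.367ms @ 3 + 459.184ms (3/2)
3. 1377.551ms @ 9/2 + 114.796ms (3/8)
4. 1492.347ms @ 39/8 + 344.388ms (9/8)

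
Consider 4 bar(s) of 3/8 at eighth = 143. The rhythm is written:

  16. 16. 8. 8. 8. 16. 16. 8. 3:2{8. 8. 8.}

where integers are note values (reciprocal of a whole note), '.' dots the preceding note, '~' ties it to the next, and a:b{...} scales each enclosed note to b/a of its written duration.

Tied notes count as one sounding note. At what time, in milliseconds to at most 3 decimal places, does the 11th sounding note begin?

1. 0.0ms @ 0 + 314.685ms (3/4)
2. 314.685ms @ 3/4 + 314.685ms (3/4)
3. 629.371ms @ 3/2 + 629.371ms (3/2)
4. 1258.741ms @ 3 + 629.371ms (3/2)
5. 1888.112ms @ 9/2 + 629.371ms (3/2)
6. 2517.483ms @ 6 + 314.685ms (3/4)
7. 2832.168ms @ 27/4 + 314.685ms (3/4)
8. 3146.853ms @ 15/2 + 629.371ms (3/2)
9. 3776.224ms @ 9 + 419.58ms (1)
10. 4195.804ms @ 10 + 419.58ms (1)
11. 4615.385ms @ 11 + 419.58ms (1)

note 11 onset = 11b = 4615.385ms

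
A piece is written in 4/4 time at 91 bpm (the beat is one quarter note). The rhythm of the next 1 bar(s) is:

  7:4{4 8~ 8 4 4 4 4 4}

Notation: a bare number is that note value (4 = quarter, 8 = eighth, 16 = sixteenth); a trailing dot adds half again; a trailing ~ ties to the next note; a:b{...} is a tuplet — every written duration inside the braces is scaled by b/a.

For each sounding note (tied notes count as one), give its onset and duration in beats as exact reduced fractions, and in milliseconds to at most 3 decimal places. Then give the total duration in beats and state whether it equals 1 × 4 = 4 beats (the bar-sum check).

1) 0.0ms=0b +376.766ms=4/7b
2) 376.766ms=4/7b +376.766ms=4/7b
3) 753.532ms=8/7b +376.766ms=4/7b
4) 1130.298ms=12/7b +376.766ms=4/7b
5) 1507.064ms=16/7b +376.766ms=4/7b
6) 1883.83ms=20/7b +376.766ms=4/7b
7) 2260.597ms=24/7b +376.766ms=4/7b
Σ=4b of 4 (91bpm 4/4) — PASS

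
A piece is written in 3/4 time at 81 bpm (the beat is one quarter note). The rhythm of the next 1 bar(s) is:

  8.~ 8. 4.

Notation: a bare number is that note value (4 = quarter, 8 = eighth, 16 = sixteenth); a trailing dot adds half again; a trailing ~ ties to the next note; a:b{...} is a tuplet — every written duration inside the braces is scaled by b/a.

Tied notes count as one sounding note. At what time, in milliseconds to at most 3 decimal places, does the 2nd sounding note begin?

note 2 onset = 3/2b = 1111.111ms

1. 0.0ms @ 0 + 1111.111ms (3/2)
2. 1111.111ms @ 3/2 + 1111.111ms (3/2)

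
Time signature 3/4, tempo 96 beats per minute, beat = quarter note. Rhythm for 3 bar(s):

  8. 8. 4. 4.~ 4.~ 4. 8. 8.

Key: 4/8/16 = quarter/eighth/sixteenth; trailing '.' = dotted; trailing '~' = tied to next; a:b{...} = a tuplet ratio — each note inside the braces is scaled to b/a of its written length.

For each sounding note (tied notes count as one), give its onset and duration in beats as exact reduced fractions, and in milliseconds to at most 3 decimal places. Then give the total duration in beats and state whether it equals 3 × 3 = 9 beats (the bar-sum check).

1) 0.0ms=0b +468.75ms=3/4b
2) 468.75ms=3/4b +468.75ms=3/4b
3) 937.5ms=3/2b +937.5ms=3/2b
4) 1875.0ms=3b +2812.5ms=9/2b
5) 4687.5ms=15/2b +468.75ms=3/4b
6) 5156.25ms=33/4b +468.75ms=3/4b
Σ=9b of 9 (96bpm 3/4) — PASS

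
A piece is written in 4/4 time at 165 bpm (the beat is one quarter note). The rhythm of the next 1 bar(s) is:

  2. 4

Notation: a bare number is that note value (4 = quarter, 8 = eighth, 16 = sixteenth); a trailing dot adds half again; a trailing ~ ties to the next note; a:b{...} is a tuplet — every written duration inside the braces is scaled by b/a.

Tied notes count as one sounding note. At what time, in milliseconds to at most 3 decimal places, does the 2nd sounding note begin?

1. 0.0ms @ 0 + 1090.909ms (3)
2. 1090.909ms @ 3 + 363.636ms (1)

note 2 onset = 3b = 1090.909ms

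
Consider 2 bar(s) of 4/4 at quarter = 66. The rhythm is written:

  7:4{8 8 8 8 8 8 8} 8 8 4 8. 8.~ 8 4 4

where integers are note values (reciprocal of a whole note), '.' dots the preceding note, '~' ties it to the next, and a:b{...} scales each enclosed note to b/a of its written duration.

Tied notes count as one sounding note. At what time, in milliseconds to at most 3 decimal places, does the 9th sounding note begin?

note 9 onset = 5/2b = 2272.727ms

1. 0.0ms @ 0 + 259.74ms (2/7)
2. 259.74ms @ 2/7 + 259.74ms (2/7)
3. 519.481ms @ 4/7 + 259.74ms (2/7)
4. 779.221ms @ 6/7 + 259.74ms (2/7)
5. 1038.961ms @ 8/7 + 259.74ms (2/7)
6. 1298.701ms @ 10/7 + 259.74ms (2/7)
7. 1558.442ms @ 12/7 + 259.74ms (2/7)
8. 1818.182ms @ 2 + 454.545ms (1/2)
9. 2272.727ms @ 5/2 + 454.545ms (1/2)
10. 2727.273ms @ 3 + 909.091ms (1)
11. 3636.364ms @ 4 + 681.818ms (3/4)
12. 4318.182ms @ 19/4 + 1136.364ms (5/4)
13. 5454.545ms @ 6 + 909.091ms (1)
14. 6363.636ms @ 7 + 909.091ms (1)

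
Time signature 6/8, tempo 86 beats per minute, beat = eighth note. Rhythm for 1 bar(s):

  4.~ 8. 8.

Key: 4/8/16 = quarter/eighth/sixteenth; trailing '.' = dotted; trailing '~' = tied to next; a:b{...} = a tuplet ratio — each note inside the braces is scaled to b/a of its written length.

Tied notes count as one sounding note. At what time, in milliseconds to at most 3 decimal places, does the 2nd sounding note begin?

note 2 onset = 9/2b = 3139.535ms

1. 0.0ms @ 0 + 3139.535ms (9/2)
2. 3139.535ms @ 9/2 + 1046.512ms (3/2)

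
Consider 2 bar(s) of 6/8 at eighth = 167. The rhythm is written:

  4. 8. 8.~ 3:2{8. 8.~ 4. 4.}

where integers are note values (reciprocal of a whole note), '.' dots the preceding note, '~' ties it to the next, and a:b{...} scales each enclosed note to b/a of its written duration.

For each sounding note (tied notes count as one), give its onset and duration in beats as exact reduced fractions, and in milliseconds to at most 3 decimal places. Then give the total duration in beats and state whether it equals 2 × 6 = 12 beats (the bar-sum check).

1) 0.0ms=0b +1077.844ms=3b
2) 1077.844ms=3b +538.922ms=3/2b
3) 1616.766ms=9/2b +898.204ms=5/2b
4) 2514.97ms=7b +1077.844ms=3b
5) 3592.814ms=10b +718.563ms=2b
Σ=12b of 12 (167bpm 6/8) — PASS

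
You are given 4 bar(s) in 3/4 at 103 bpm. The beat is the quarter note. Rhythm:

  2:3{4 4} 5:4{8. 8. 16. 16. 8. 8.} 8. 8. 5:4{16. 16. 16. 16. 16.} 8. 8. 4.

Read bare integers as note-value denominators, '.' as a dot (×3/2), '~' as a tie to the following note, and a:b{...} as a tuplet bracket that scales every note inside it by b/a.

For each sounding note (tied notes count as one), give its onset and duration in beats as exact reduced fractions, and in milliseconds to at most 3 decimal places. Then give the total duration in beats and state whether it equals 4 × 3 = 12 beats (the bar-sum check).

1) 0.0ms=0b +873.786ms=3/2b
2) 873.786ms=3/2b +873.786ms=3/2b
3) 1747.573ms=3b +349.515ms=3/5b
4) 2097.087ms=18/5b +349.515ms=3/5b
5) 2446.602ms=21/5b +174.757ms=3/10b
6) 2621.359ms=9/2b +174.757ms=3/10b
7) 2796.117ms=24/5b +349.515ms=3/5b
8) 3145.631ms=27/5b +349.515ms=3/5b
9) 3495.146ms=6b +436.893ms=3/4b
10) 3932.039ms=27/4b +436.893ms=3/4b
11) 4368.932ms=15/2b +174.757ms=3/10b
12) 4543.689ms=39/5b +174.757ms=3/10b
13) 4718.447ms=81/10b +174.757ms=3/10b
14) 4893.204ms=42/5b +174.757ms=3/10b
15) 5067.961ms=87/10b +174.757ms=3/10b
16) 5242.718ms=9b +436.893ms=3/4b
17) 5679.612ms=39/4b +436.893ms=3/4b
18) 6116.505ms=21/2b +873.786ms=3/2b
Σ=12b of 12 (103bpm 3/4) — PASS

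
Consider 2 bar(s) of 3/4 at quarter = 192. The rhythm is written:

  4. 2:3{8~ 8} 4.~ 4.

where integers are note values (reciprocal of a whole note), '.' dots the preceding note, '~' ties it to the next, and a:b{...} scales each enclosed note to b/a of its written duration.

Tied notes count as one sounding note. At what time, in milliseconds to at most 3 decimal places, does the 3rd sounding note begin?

note 3 onset = 3b = 937.5ms

1. 0.0ms @ 0 + 468.75ms (3/2)
2. 468.75ms @ 3/2 + 468.75ms (3/2)
3. 937.5ms @ 3 + 937.5ms (3)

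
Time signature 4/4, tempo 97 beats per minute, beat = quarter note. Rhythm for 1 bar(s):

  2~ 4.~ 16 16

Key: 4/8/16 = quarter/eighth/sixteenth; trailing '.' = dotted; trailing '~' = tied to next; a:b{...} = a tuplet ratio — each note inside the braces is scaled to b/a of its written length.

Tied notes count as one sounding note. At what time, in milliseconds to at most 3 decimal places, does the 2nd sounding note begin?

1. 0.0ms @ 0 + 2319.588ms (15/4)
2. 2319.588ms @ 15/4 + 154.639ms (1/4)

note 2 onset = 15/4b = 2319.588ms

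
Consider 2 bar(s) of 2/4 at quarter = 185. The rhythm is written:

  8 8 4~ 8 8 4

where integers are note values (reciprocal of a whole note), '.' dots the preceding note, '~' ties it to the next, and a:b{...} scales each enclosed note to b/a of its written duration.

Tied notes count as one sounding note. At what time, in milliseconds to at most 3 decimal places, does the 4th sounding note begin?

note 4 onset = 5/2b = 810.811ms

1. 0.0ms @ 0 + 162.162ms (1/2)
2. 162.162ms @ 1/2 + 162.162ms (1/2)
3. 324.324ms @ 1 + 486.486ms (3/2)
4. 810.811ms @ 5/2 + 162.162ms (1/2)
5. 972.973ms @ 3 + 324.324ms (1)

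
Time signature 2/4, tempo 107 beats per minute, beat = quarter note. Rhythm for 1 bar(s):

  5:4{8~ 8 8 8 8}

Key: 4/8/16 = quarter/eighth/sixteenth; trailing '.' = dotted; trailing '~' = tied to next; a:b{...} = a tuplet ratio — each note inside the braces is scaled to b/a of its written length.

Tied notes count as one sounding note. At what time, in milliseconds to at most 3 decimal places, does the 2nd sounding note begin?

note 2 onset = 4/5b = 448.598ms

1. 0.0ms @ 0 + 448.598ms (4/5)
2. 448.598ms @ 4/5 + 224.299ms (2/5)
3. 672.897ms @ 6/5 + 224.299ms (2/5)
4. 897.196ms @ 8/5 + 224.299ms (2/5)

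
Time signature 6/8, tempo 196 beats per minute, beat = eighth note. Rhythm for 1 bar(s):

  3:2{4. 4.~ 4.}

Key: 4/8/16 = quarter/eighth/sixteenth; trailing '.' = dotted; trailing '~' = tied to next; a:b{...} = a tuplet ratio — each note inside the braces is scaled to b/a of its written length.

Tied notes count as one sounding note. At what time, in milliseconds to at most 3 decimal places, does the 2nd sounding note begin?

note 2 onset = 2b = 612.245ms

1. 0.0ms @ 0 + 612.245ms (2)
2. 612.245ms @ 2 + 1224.49ms (4)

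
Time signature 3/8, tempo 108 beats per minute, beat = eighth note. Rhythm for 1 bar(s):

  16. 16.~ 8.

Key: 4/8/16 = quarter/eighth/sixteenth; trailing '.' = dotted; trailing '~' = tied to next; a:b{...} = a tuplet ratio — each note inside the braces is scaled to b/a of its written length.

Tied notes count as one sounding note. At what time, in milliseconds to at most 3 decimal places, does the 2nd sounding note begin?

1. 0.0ms @ 0 + 416.667ms (3/4)
2. 416.667ms @ 3/4 + 1250.0ms (9/4)

note 2 onset = 3/4b = 416.667ms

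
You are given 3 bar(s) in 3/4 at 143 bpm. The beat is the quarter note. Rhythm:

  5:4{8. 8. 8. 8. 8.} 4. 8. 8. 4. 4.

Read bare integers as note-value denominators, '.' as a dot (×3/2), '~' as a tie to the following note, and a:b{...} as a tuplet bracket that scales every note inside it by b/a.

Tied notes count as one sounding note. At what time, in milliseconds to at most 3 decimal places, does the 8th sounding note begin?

note 8 onset = 21/4b = 2202.797ms

1. 0.0ms @ 0 + 251.748ms (3/5)
2. 251.748ms @ 3/5 + 251.748ms (3/5)
3. 503.497ms @ 6/5 + 251.748ms (3/5)
4. 755.245ms @ 9/5 + 251.748ms (3/5)
5. 1006.993ms @ 12/5 + 251.748ms (3/5)
6. 1258.741ms @ 3 + 629.371ms (3/2)
7. 1888.112ms @ 9/2 + 314.685ms (3/4)
8. 2202.797ms @ 21/4 + 314.685ms (3/4)
9. 2517.483ms @ 6 + 629.371ms (3/2)
10. 3146.853ms @ 15/2 + 629.371ms (3/2)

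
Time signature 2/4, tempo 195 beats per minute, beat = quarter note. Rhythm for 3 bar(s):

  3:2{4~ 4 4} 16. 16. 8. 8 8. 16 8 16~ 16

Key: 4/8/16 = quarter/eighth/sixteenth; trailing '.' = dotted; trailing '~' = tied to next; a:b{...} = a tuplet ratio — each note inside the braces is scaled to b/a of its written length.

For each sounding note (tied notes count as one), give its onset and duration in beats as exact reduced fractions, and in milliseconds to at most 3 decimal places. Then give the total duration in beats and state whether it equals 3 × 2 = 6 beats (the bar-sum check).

1) 0.0ms=0b +410.256ms=4/3b
2) 410.256ms=4/3b +205.128ms=2/3b
3) 615.385ms=2b +115.385ms=3/8b
4) 730.769ms=19/8b +115.385ms=3/8b
5) 846.154ms=11/4b +230.769ms=3/4b
6) 1076.923ms=7/2b +153.846ms=1/2b
7) 1230.769ms=4b +230.769ms=3/4b
8) 1461.538ms=19/4b +76.923ms=1/4b
9) 1538.462ms=5b +153.846ms=1/2b
10) 1692.308ms=11/2b +153.846ms=1/2b
Σ=6b of 6 (195bpm 2/4) — PASS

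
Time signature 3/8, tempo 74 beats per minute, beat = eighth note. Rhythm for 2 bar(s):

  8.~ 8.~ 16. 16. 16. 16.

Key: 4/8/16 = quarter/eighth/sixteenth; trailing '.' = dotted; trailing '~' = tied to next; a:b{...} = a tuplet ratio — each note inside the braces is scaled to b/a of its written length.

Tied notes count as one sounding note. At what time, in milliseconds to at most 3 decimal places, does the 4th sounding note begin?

note 4 onset = 21/4b = 4256.757ms

1. 0.0ms @ 0 + 3040.541ms (15/4)
2. 3040.541ms @ 15/4 + 608.108ms (3/4)
3. 3648.649ms @ 9/2 + 608.108ms (3/4)
4. 4256.757ms @ 21/4 + 608.108ms (3/4)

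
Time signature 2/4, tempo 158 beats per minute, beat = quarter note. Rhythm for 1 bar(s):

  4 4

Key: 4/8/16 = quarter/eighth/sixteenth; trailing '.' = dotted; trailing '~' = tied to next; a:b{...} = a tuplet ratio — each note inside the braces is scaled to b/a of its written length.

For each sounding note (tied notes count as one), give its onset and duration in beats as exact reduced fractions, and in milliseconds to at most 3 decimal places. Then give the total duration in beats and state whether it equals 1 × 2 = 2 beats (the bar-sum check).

1) 0.0ms=0b +379.747ms=1b
2) 379.747ms=1b +379.747ms=1b
Σ=2b of 2 (158bpm 2/4) — PASS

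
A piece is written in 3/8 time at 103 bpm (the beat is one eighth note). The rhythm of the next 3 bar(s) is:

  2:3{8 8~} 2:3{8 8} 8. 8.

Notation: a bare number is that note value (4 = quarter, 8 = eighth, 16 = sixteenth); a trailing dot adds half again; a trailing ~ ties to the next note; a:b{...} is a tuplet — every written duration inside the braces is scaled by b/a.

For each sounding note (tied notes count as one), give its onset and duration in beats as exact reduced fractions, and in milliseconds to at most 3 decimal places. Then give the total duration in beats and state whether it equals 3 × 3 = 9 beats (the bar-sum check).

1) 0.0ms=0b +873.786ms=3/2b
2) 873.786ms=3/2b +1747.573ms=3b
3) 2621.359ms=9/2b +873.786ms=3/2b
4) 3495.146ms=6b +873.786ms=3/2b
5) 4368.932ms=15/2b +873.786ms=3/2b
Σ=9b of 9 (103bpm 3/8) — PASS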